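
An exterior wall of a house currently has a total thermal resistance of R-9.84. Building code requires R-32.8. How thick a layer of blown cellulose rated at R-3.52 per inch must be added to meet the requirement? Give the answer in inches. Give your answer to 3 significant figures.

ΔR = 32.8 − 9.84 = 22.96 ft²·°F·h/BTU
L = ΔR / (R/in) = 22.96/3.52 = 6.523 in

6.52 in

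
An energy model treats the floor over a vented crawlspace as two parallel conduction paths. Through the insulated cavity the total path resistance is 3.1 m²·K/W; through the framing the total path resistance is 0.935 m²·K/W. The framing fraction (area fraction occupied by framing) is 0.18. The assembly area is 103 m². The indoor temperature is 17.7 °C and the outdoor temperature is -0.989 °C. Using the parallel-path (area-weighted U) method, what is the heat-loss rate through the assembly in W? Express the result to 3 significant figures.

880 W

U_eff = 0.82/3.1 + 0.18/0.935 = 0.2645 + 0.1925 = 0.457
R_eff = 1/U_eff = 2.188 m²·K/W
Q = 103 × (17.7 − (-0.989)) / 2.188 = 879.8 W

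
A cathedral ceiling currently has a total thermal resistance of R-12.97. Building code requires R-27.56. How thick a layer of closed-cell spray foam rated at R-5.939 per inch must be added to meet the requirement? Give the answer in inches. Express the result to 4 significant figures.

2.457 in

ΔR = 27.56 − 12.97 = 14.59 ft²·°F·h/BTU
L = ΔR / (R/in) = 14.59/5.939 = 2.4566 in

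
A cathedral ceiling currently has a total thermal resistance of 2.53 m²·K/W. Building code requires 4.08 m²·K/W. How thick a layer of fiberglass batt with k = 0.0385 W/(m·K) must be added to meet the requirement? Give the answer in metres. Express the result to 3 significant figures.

0.0597 m

ΔR = 4.08 − 2.53 = 1.55 m²·K/W
L = ΔR × k = 1.55 × 0.0385 = 0.05968 m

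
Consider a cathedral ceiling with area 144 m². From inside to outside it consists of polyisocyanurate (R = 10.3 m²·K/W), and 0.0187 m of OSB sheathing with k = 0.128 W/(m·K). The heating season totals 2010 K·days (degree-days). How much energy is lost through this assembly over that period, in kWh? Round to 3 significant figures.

665 kWh

0.0187/0.128 = 0.1461
R_total = 10.3 + 0.1461 = 10.45 m²·K/W
E = A × HDD × 24 / R / 1000 = 144 × 2010 × 24 / 10.45 / 1000 = 665 kWh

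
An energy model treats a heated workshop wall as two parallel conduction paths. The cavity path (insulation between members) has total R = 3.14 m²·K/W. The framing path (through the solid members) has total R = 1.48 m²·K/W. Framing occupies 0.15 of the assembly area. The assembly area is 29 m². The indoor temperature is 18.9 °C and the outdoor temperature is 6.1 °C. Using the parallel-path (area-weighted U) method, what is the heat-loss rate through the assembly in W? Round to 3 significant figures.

138 W

U_eff = 0.85/3.14 + 0.15/1.48 = 0.2707 + 0.1014 = 0.3721
R_eff = 1/U_eff = 2.688 m²·K/W
Q = 29 × (18.9 − 6.1) / 2.688 = 138.1 W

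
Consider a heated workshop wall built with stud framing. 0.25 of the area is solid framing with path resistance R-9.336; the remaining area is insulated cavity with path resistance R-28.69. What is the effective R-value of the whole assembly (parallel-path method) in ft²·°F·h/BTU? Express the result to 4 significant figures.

18.90 ft²·°F·h/BTU

U_eff = 0.75/28.69 + 0.25/9.336 = 0.026142 + 0.026778 = 0.05292
R_eff = 1/U_eff = 18.897 ft²·°F·h/BTU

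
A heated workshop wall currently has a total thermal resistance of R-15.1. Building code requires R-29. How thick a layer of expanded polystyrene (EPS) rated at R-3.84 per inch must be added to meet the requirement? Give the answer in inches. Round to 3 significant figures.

3.62 in

ΔR = 29 − 15.1 = 13.9 ft²·°F·h/BTU
L = ΔR / (R/in) = 13.9/3.84 = 3.62 in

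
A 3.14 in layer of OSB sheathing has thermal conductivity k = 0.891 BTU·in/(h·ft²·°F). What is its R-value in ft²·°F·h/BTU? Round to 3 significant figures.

3.52 ft²·°F·h/BTU

R = L/k = 3.14/0.891 = 3.524 ft²·°F·h/BTU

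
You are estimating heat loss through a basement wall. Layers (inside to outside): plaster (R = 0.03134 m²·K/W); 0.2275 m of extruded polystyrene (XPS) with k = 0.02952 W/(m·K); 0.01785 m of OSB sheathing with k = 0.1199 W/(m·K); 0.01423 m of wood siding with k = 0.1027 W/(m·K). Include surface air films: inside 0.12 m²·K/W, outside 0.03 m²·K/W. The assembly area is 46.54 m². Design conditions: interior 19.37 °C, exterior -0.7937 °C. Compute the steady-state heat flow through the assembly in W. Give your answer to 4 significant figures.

0.2275/0.02952 = 7.7066
0.01785/0.1199 = 0.14887
0.01423/0.1027 = 0.13856
R_total = 0.12 + 0.03134 + 7.7066 + 0.14887 + 0.13856 + 0.03 = 8.1754 m²·K/W
Q = A·ΔT/R = 46.54 × (19.37 − (-0.7937)) / 8.1754 = 114.79 W

114.8 W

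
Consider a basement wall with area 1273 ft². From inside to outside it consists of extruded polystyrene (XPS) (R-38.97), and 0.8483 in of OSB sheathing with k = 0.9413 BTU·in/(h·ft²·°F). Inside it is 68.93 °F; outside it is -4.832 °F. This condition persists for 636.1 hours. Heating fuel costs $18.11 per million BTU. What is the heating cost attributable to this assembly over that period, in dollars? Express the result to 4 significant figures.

27.13 dollars

0.8483/0.9413 = 0.9012
R_total = 38.97 + 0.9012 = 39.871 ft²·°F·h/BTU
Q = 1273 × (68.93 − (-4.832)) / 39.871 = 2355.1 BTU/h
E = 2355.1 × 636.1 = 1498100 BTU
Cost = 1498100/10⁶ × 18.11 = $27.13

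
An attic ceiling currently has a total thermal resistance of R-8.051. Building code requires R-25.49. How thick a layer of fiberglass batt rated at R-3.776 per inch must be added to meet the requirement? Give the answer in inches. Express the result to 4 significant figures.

4.618 in

ΔR = 25.49 − 8.051 = 17.439 ft²·°F·h/BTU
L = ΔR / (R/in) = 17.439/3.776 = 4.6184 in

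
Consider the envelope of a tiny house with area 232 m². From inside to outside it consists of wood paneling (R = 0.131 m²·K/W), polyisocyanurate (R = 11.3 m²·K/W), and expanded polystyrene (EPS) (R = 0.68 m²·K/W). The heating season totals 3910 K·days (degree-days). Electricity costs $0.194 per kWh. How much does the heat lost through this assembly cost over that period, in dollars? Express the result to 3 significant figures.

R_total = 0.131 + 11.3 + 0.68 = 12.11 m²·K/W
E = A × HDD × 24 / R / 1000 = 232 × 3910 × 24 / 12.11 / 1000 = 1798 kWh
Cost = 1798 × 0.194 = $348.7

349 dollars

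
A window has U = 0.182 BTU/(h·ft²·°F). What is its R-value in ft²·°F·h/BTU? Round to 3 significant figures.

5.49 ft²·°F·h/BTU

R = 1/U = 1/0.182 = 5.495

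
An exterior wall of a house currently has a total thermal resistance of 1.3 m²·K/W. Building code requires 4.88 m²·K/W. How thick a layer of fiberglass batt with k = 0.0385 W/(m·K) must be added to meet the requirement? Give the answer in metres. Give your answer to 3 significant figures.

ΔR = 4.88 − 1.3 = 3.58 m²·K/W
L = ΔR × k = 3.58 × 0.0385 = 0.1378 m

0.138 m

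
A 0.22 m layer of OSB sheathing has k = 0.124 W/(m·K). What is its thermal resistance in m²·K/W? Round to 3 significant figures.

1.77 m²·K/W

R = L/k = 0.22/0.124 = 1.774 m²·K/W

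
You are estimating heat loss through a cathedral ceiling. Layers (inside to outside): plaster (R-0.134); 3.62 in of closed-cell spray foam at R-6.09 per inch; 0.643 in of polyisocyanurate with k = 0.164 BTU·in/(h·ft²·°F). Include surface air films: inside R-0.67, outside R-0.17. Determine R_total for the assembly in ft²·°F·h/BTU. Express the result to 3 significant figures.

3.62 × 6.09 = 22.05
0.643/0.164 = 3.921
R_total = 0.67 + 0.134 + 22.05 + 3.921 + 0.17 = 26.94 ft²·°F·h/BTU

26.9 ft²·°F·h/BTU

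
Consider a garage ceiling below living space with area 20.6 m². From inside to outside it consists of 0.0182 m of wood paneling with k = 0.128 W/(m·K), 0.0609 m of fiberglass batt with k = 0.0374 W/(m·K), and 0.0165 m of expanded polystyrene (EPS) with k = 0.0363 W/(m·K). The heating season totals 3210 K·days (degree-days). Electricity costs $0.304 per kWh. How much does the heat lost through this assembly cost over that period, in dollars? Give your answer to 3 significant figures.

0.0182/0.128 = 0.1422
0.0609/0.0374 = 1.628
0.0165/0.0363 = 0.4545
R_total = 0.1422 + 1.628 + 0.4545 = 2.225 m²·K/W
E = A × HDD × 24 / R / 1000 = 20.6 × 3210 × 24 / 2.225 / 1000 = 713.2 kWh
Cost = 713.2 × 0.304 = $216.8

217 dollars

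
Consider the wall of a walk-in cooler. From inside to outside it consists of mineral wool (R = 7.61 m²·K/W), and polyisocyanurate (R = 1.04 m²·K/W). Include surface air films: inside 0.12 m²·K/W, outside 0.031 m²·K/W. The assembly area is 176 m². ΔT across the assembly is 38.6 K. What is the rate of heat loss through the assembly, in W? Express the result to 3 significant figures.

772 W

R_total = 0.12 + 7.61 + 1.04 + 0.031 = 8.801 m²·K/W
Q = A·ΔT/R = 176 × 38.6 / 8.801 = 771.9 W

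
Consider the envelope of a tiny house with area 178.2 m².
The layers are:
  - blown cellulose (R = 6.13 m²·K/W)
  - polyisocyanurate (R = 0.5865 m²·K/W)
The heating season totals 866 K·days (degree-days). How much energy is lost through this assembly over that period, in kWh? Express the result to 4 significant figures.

551.4 kWh

R_total = 6.13 + 0.5865 = 6.7165 m²·K/W
E = A × HDD × 24 / R / 1000 = 178.2 × 866 × 24 / 6.7165 / 1000 = 551.43 kWh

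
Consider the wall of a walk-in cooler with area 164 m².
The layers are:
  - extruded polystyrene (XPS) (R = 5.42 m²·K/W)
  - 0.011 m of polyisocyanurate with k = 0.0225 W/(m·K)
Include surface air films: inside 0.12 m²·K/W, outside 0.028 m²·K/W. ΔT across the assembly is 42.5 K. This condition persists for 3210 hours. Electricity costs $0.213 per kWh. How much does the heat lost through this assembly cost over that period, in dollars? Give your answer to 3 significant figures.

0.011/0.0225 = 0.4889
R_total = 0.12 + 5.42 + 0.4889 + 0.028 = 6.057 m²·K/W
Q = 164 × 42.5 / 6.057 = 1151 W
E = 1151 W × 3210 h / 1000 = 3694 kWh
Cost = 3694 × 0.213 = $786.8

787 dollars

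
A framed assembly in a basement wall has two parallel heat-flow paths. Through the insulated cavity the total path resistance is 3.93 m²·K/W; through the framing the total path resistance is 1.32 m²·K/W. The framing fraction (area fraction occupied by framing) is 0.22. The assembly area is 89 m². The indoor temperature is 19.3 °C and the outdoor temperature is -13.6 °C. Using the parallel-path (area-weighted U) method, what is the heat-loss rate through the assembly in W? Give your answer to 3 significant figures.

U_eff = 0.78/3.93 + 0.22/1.32 = 0.1985 + 0.1667 = 0.3651
R_eff = 1/U_eff = 2.739 m²·K/W
Q = 89 × (19.3 − (-13.6)) / 2.739 = 1069 W

1070 W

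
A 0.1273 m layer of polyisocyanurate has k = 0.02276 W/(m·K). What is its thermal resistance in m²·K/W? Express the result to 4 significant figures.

R = L/k = 0.1273/0.02276 = 5.5931 m²·K/W

5.593 m²·K/W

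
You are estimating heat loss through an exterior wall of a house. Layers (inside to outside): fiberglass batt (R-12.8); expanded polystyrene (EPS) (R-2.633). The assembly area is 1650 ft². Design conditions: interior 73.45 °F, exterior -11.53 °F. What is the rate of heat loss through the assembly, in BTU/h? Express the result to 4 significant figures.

R_total = 12.8 + 2.633 = 15.433 ft²·°F·h/BTU
Q = A·ΔT/R = 1650 × (73.45 − (-11.53)) / 15.433 = 9085.5 BTU/h

9086 BTU/h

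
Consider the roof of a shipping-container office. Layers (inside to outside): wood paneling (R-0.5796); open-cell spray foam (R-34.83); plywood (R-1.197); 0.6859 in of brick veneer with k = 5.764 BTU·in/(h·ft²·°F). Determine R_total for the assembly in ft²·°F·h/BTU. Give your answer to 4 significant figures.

0.6859/5.764 = 0.119
R_total = 0.5796 + 34.83 + 1.197 + 0.119 = 36.726 ft²·°F·h/BTU

36.73 ft²·°F·h/BTU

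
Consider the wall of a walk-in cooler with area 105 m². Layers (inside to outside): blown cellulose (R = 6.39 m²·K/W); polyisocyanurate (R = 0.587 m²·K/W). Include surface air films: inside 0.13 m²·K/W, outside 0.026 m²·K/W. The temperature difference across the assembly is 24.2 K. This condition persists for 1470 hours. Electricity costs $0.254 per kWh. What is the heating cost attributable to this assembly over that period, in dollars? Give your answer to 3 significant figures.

R_total = 0.13 + 6.39 + 0.587 + 0.026 = 7.133 m²·K/W
Q = 105 × 24.2 / 7.133 = 356.2 W
E = 356.2 W × 1470 h / 1000 = 523.7 kWh
Cost = 523.7 × 0.254 = $133

133 dollars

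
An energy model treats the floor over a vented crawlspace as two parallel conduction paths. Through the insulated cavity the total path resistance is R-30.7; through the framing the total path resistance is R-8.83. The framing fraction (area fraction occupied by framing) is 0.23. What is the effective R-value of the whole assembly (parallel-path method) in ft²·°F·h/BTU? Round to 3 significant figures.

U_eff = 0.77/30.7 + 0.23/8.83 = 0.02508 + 0.02605 = 0.05113
R_eff = 1/U_eff = 19.56 ft²·°F·h/BTU

19.6 ft²·°F·h/BTU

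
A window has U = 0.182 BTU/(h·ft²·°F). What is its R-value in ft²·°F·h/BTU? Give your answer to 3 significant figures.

R = 1/U = 1/0.182 = 5.495

5.49 ft²·°F·h/BTU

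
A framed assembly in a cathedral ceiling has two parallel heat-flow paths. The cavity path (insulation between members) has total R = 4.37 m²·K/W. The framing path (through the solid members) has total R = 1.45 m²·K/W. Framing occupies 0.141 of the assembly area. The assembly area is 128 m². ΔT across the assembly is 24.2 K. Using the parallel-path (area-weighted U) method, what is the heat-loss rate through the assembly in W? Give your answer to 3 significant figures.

U_eff = 0.859/4.37 + 0.141/1.45 = 0.1966 + 0.09724 = 0.2938
R_eff = 1/U_eff = 3.404 m²·K/W
Q = 128 × 24.2 / 3.404 = 910.1 W

910 W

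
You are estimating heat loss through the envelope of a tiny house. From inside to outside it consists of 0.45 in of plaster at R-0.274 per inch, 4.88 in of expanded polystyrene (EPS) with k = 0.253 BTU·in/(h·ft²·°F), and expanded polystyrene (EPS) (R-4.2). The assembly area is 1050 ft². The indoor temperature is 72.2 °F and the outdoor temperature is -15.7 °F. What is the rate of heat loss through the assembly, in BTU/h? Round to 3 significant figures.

3910 BTU/h

0.45 × 0.274 = 0.1233
4.88/0.253 = 19.29
R_total = 0.1233 + 19.29 + 4.2 = 23.61 ft²·°F·h/BTU
Q = A·ΔT/R = 1050 × (72.2 − (-15.7)) / 23.61 = 3909 BTU/h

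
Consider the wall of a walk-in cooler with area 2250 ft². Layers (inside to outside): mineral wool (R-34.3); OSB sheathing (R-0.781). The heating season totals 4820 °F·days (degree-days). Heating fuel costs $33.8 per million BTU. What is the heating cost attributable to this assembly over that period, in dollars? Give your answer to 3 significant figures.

R_total = 34.3 + 0.781 = 35.08 ft²·°F·h/BTU
E = A × HDD × 24 / R = 2250 × 4820 × 24 / 35.08 = 7419000 BTU
Cost = 7419000/10⁶ × 33.8 = $250.8

251 dollars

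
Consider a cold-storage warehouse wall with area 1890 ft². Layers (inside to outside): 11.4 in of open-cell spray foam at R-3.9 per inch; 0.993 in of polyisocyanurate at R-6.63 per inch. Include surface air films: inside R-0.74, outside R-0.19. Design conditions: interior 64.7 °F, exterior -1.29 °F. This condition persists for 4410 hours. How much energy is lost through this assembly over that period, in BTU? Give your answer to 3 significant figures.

11.4 × 3.9 = 44.46
0.993 × 6.63 = 6.584
R_total = 0.74 + 44.46 + 6.584 + 0.19 = 51.97 ft²·°F·h/BTU
Q = 1890 × (64.7 − (-1.29)) / 51.97 = 2400 BTU/h
E = 2400 × 4410 = 10580000 BTU

10600000 BTU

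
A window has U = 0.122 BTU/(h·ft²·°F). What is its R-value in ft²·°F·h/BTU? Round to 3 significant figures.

8.20 ft²·°F·h/BTU

R = 1/U = 1/0.122 = 8.197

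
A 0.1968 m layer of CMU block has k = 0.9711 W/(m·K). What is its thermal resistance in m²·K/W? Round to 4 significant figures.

0.2027 m²·K/W

R = L/k = 0.1968/0.9711 = 0.20266 m²·K/W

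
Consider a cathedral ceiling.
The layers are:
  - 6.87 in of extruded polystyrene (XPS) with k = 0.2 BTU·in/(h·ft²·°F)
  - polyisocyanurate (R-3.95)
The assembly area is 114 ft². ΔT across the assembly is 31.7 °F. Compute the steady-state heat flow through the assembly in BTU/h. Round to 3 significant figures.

94.4 BTU/h

6.87/0.2 = 34.35
R_total = 34.35 + 3.95 = 38.3 ft²·°F·h/BTU
Q = A·ΔT/R = 114 × 31.7 / 38.3 = 94.36 BTU/h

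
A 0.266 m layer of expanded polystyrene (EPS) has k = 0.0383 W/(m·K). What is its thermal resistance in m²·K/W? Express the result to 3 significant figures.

6.95 m²·K/W

R = L/k = 0.266/0.0383 = 6.945 m²·K/W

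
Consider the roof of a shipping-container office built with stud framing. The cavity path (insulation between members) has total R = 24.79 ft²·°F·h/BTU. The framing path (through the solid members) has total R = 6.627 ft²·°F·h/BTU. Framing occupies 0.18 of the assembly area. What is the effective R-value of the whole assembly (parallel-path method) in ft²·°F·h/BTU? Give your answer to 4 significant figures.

16.60 ft²·°F·h/BTU

U_eff = 0.82/24.79 + 0.18/6.627 = 0.033078 + 0.027162 = 0.060239
R_eff = 1/U_eff = 16.6 ft²·°F·h/BTU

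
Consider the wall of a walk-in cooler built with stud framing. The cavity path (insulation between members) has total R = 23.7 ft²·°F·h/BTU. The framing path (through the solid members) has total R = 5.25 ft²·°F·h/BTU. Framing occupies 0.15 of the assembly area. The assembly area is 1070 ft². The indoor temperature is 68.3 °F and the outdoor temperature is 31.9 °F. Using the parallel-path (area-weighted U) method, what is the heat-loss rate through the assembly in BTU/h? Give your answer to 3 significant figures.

U_eff = 0.85/23.7 + 0.15/5.25 = 0.03586 + 0.02857 = 0.06444
R_eff = 1/U_eff = 15.52 ft²·°F·h/BTU
Q = 1070 × (68.3 − 31.9) / 15.52 = 2510 BTU/h

2510 BTU/h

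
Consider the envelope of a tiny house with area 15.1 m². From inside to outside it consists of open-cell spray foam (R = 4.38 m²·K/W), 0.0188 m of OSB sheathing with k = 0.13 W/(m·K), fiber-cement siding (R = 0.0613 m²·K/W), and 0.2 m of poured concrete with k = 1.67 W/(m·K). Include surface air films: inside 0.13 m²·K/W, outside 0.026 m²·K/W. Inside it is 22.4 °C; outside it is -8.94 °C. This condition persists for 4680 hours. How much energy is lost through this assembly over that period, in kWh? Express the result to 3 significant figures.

456 kWh

0.0188/0.13 = 0.1446
0.2/1.67 = 0.1198
R_total = 0.13 + 4.38 + 0.1446 + 0.0613 + 0.1198 + 0.026 = 4.862 m²·K/W
Q = 15.1 × (22.4 − (-8.94)) / 4.862 = 97.34 W
E = 97.34 W × 4680 h / 1000 = 455.5 kWh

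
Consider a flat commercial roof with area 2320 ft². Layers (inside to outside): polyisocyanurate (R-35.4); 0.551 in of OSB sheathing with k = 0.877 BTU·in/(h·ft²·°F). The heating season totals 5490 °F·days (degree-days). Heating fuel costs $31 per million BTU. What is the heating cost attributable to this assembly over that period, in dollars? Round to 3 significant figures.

0.551/0.877 = 0.6283
R_total = 35.4 + 0.6283 = 36.03 ft²·°F·h/BTU
E = A × HDD × 24 / R = 2320 × 5490 × 24 / 36.03 = 8485000 BTU
Cost = 8485000/10⁶ × 31 = $263

263 dollars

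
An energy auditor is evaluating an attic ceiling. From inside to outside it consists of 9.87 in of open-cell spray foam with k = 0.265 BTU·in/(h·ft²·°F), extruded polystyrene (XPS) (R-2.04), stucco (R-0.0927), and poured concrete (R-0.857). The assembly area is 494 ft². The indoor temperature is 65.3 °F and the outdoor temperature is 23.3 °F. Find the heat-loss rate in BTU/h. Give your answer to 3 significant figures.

516 BTU/h

9.87/0.265 = 37.25
R_total = 37.25 + 2.04 + 0.0927 + 0.857 = 40.23 ft²·°F·h/BTU
Q = A·ΔT/R = 494 × (65.3 − 23.3) / 40.23 = 515.7 BTU/h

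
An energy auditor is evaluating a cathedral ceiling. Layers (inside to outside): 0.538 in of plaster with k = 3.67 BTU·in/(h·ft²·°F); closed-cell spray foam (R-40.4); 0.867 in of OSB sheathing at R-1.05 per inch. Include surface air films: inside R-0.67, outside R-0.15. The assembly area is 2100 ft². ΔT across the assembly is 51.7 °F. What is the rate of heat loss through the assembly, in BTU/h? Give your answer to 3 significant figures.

0.538/3.67 = 0.1466
0.867 × 1.05 = 0.9103
R_total = 0.67 + 0.1466 + 40.4 + 0.9103 + 0.15 = 42.28 ft²·°F·h/BTU
Q = A·ΔT/R = 2100 × 51.7 / 42.28 = 2568 BTU/h

2570 BTU/h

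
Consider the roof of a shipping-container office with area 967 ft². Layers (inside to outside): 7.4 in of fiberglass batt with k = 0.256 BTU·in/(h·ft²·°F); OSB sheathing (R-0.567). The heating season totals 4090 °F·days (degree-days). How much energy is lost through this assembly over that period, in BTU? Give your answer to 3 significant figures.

3220000 BTU

7.4/0.256 = 28.91
R_total = 28.91 + 0.567 = 29.47 ft²·°F·h/BTU
E = A × HDD × 24 / R = 967 × 4090 × 24 / 29.47 = 3221000 BTU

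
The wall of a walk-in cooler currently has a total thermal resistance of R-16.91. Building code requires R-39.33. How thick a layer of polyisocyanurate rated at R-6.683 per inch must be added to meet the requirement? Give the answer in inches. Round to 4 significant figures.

3.355 in

ΔR = 39.33 − 16.91 = 22.42 ft²·°F·h/BTU
L = ΔR / (R/in) = 22.42/6.683 = 3.3548 in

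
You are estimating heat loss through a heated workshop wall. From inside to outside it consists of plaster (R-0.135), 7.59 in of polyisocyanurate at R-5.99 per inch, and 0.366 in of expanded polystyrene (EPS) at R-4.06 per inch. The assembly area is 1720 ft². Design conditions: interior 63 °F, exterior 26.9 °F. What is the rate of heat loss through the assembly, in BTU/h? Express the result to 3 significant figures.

7.59 × 5.99 = 45.46
0.366 × 4.06 = 1.486
R_total = 0.135 + 45.46 + 1.486 = 47.09 ft²·°F·h/BTU
Q = A·ΔT/R = 1720 × (63 − 26.9) / 47.09 = 1319 BTU/h

1320 BTU/h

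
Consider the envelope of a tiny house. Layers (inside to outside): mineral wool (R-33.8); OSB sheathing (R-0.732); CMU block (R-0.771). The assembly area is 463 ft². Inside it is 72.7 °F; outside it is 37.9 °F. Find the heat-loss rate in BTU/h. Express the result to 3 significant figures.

456 BTU/h

R_total = 33.8 + 0.732 + 0.771 = 35.3 ft²·°F·h/BTU
Q = A·ΔT/R = 463 × (72.7 − 37.9) / 35.3 = 456.4 BTU/h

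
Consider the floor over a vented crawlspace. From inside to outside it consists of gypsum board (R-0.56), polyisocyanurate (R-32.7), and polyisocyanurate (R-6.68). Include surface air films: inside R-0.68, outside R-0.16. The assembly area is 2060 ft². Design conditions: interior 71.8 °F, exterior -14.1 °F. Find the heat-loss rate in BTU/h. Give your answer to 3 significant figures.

4340 BTU/h

R_total = 0.68 + 0.56 + 32.7 + 6.68 + 0.16 = 40.78 ft²·°F·h/BTU
Q = A·ΔT/R = 2060 × (71.8 − (-14.1)) / 40.78 = 4339 BTU/h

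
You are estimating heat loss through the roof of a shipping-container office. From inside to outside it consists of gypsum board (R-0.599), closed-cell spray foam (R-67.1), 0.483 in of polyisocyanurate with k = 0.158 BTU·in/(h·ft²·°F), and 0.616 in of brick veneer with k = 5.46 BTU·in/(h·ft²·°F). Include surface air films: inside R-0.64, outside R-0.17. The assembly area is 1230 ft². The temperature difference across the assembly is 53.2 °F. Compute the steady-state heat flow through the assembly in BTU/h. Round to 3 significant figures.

913 BTU/h

0.483/0.158 = 3.057
0.616/5.46 = 0.1128
R_total = 0.64 + 0.599 + 67.1 + 3.057 + 0.1128 + 0.17 = 71.68 ft²·°F·h/BTU
Q = A·ΔT/R = 1230 × 53.2 / 71.68 = 912.9 BTU/h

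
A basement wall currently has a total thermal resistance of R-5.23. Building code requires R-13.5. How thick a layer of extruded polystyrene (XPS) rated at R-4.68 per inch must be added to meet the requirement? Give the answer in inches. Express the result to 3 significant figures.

ΔR = 13.5 − 5.23 = 8.27 ft²·°F·h/BTU
L = ΔR / (R/in) = 8.27/4.68 = 1.767 in

1.77 in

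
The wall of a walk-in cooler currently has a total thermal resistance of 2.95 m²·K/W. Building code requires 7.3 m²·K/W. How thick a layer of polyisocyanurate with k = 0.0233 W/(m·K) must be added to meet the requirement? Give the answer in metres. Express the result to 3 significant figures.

0.101 m

ΔR = 7.3 − 2.95 = 4.35 m²·K/W
L = ΔR × k = 4.35 × 0.0233 = 0.1014 m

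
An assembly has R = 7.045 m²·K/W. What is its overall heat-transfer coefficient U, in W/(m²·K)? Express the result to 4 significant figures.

U = 1/R = 1/7.045 = 0.14194

0.1419 W/(m²·K)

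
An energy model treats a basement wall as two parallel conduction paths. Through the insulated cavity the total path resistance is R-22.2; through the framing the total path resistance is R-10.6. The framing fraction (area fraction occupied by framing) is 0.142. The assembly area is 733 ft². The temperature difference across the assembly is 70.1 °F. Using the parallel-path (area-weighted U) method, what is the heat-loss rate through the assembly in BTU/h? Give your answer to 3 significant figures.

U_eff = 0.858/22.2 + 0.142/10.6 = 0.03865 + 0.0134 = 0.05204
R_eff = 1/U_eff = 19.21 ft²·°F·h/BTU
Q = 733 × 70.1 / 19.21 = 2674 BTU/h

2670 BTU/h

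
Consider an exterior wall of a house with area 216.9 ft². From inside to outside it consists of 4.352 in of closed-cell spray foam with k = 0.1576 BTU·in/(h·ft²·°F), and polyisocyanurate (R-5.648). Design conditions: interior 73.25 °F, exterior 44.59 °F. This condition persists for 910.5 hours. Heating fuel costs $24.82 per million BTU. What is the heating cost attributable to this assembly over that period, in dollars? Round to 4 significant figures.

4.223 dollars

4.352/0.1576 = 27.614
R_total = 27.614 + 5.648 = 33.262 ft²·°F·h/BTU
Q = 216.9 × (73.25 − 44.59) / 33.262 = 186.89 BTU/h
E = 186.89 × 910.5 = 170160 BTU
Cost = 170160/10⁶ × 24.82 = $4.2234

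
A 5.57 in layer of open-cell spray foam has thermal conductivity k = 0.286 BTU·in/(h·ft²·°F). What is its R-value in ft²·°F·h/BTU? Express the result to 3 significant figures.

19.5 ft²·°F·h/BTU

R = L/k = 5.57/0.286 = 19.48 ft²·°F·h/BTU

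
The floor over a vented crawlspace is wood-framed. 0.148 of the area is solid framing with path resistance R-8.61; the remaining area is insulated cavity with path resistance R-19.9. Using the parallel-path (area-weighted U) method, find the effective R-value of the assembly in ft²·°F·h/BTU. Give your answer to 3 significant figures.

U_eff = 0.852/19.9 + 0.148/8.61 = 0.04281 + 0.01719 = 0.06
R_eff = 1/U_eff = 16.67 ft²·°F·h/BTU

16.7 ft²·°F·h/BTU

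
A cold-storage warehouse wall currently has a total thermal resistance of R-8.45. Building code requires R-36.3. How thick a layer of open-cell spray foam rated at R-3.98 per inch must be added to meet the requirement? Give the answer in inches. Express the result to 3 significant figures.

7.00 in

ΔR = 36.3 − 8.45 = 27.85 ft²·°F·h/BTU
L = ΔR / (R/in) = 27.85/3.98 = 6.997 in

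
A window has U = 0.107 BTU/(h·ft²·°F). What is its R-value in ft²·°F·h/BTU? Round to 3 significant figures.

9.35 ft²·°F·h/BTU

R = 1/U = 1/0.107 = 9.346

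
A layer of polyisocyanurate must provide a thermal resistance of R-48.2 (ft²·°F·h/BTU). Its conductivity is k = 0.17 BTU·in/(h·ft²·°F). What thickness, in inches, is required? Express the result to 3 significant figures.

8.19 in

L = R × k = 48.2 × 0.17 = 8.194 in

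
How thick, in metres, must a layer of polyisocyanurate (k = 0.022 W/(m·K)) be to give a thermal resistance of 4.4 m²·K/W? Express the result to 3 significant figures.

0.0968 m

L = R·k = 4.4 × 0.022 = 0.0968 m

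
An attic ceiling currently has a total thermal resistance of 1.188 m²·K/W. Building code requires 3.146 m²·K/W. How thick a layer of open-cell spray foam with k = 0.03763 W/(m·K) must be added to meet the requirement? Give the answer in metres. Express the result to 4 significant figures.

ΔR = 3.146 − 1.188 = 1.958 m²·K/W
L = ΔR × k = 1.958 × 0.03763 = 0.07368 m

0.07368 m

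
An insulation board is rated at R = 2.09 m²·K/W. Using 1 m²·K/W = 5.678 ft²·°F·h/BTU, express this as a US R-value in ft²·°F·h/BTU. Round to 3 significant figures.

R_US = 2.09 × 5.678 = 11.87

11.9 ft²·°F·h/BTU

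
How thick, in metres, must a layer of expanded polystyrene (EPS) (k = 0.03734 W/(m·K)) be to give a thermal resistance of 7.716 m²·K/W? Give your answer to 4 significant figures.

0.2881 m

L = R·k = 7.716 × 0.03734 = 0.28812 m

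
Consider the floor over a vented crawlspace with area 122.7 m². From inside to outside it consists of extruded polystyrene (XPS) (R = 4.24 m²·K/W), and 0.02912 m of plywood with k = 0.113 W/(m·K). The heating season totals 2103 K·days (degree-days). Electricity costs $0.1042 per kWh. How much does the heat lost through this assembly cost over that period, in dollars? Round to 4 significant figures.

0.02912/0.113 = 0.2577
R_total = 4.24 + 0.2577 = 4.4977 m²·K/W
E = A × HDD × 24 / R / 1000 = 122.7 × 2103 × 24 / 4.4977 / 1000 = 1376.9 kWh
Cost = 1376.9 × 0.1042 = $143.47

143.5 dollars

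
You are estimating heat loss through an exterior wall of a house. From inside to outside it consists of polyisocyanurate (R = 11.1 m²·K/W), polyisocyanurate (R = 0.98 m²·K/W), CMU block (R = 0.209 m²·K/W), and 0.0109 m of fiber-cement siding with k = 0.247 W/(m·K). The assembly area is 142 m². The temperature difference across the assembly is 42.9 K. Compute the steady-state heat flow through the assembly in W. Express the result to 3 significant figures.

494 W

0.0109/0.247 = 0.04413
R_total = 11.1 + 0.98 + 0.209 + 0.04413 = 12.33 m²·K/W
Q = A·ΔT/R = 142 × 42.9 / 12.33 = 493.9 W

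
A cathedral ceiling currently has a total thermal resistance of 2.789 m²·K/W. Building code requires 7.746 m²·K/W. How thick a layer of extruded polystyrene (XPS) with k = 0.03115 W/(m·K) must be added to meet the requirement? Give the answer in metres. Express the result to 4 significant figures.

ΔR = 7.746 − 2.789 = 4.957 m²·K/W
L = ΔR × k = 4.957 × 0.03115 = 0.15441 m

0.1544 m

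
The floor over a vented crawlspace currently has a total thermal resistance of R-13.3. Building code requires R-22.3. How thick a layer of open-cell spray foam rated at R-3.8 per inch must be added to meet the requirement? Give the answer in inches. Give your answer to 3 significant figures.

ΔR = 22.3 − 13.3 = 9 ft²·°F·h/BTU
L = ΔR / (R/in) = 9/3.8 = 2.368 in

2.37 in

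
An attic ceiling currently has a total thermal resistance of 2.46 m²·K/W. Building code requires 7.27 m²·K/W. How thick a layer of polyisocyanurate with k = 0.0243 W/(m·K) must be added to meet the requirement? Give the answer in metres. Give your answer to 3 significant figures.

0.117 m

ΔR = 7.27 − 2.46 = 4.81 m²·K/W
L = ΔR × k = 4.81 × 0.0243 = 0.1169 m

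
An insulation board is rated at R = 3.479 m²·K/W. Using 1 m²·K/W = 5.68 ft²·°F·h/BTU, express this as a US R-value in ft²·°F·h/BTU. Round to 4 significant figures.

19.76 ft²·°F·h/BTU

R_US = 3.479 × 5.68 = 19.761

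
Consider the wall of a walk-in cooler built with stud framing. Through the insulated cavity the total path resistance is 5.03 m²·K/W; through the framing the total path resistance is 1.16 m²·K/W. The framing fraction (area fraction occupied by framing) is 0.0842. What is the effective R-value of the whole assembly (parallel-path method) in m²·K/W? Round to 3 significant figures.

3.93 m²·K/W

U_eff = 0.9158/5.03 + 0.0842/1.16 = 0.1821 + 0.07259 = 0.2547
R_eff = 1/U_eff = 3.927 m²·K/W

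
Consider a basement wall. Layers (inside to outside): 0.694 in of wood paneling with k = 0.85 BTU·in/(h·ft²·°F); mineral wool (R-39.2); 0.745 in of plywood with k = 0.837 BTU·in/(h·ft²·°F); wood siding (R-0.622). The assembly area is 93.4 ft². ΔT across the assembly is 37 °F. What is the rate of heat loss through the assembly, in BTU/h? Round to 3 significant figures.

0.694/0.85 = 0.8165
0.745/0.837 = 0.8901
R_total = 0.8165 + 39.2 + 0.8901 + 0.622 = 41.53 ft²·°F·h/BTU
Q = A·ΔT/R = 93.4 × 37 / 41.53 = 83.22 BTU/h

83.2 BTU/h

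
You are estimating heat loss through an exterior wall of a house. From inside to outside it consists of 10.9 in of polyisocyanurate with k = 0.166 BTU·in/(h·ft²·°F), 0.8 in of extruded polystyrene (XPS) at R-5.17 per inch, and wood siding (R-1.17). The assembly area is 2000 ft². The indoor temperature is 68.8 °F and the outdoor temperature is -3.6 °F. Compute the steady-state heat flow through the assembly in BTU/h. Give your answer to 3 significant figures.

10.9/0.166 = 65.66
0.8 × 5.17 = 4.136
R_total = 65.66 + 4.136 + 1.17 = 70.97 ft²·°F·h/BTU
Q = A·ΔT/R = 2000 × (68.8 − (-3.6)) / 70.97 = 2040 BTU/h

2040 BTU/h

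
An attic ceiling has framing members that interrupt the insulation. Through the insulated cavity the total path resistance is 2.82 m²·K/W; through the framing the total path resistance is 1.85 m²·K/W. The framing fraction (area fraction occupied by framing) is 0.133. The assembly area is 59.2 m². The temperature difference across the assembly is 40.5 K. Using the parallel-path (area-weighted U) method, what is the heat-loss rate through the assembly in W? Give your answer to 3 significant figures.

U_eff = 0.867/2.82 + 0.133/1.85 = 0.3074 + 0.07189 = 0.3793
R_eff = 1/U_eff = 2.636 m²·K/W
Q = 59.2 × 40.5 / 2.636 = 909.5 W

910 W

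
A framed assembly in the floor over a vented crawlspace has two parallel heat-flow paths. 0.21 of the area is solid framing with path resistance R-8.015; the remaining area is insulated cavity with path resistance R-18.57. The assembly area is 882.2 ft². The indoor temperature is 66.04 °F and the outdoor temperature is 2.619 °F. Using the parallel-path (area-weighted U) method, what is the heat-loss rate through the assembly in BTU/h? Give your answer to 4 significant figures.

3846 BTU/h

U_eff = 0.79/18.57 + 0.21/8.015 = 0.042542 + 0.026201 = 0.068743
R_eff = 1/U_eff = 14.547 ft²·°F·h/BTU
Q = 882.2 × (66.04 − 2.619) / 14.547 = 3846.1 BTU/h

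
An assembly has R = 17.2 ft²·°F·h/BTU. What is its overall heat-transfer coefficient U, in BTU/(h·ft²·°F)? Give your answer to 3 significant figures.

U = 1/R = 1/17.2 = 0.05814

0.0581 BTU/(h·ft²·°F)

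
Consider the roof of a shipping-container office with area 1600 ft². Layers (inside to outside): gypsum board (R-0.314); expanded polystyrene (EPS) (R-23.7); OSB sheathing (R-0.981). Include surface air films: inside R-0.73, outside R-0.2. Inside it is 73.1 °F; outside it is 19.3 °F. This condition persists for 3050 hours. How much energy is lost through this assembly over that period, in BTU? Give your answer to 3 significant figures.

R_total = 0.73 + 0.314 + 23.7 + 0.981 + 0.2 = 25.93 ft²·°F·h/BTU
Q = 1600 × (73.1 − 19.3) / 25.93 = 3320 BTU/h
E = 3320 × 3050 = 10130000 BTU

10100000 BTU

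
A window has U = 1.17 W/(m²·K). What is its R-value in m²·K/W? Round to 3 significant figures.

R = 1/U = 1/1.17 = 0.8547

0.855 m²·K/W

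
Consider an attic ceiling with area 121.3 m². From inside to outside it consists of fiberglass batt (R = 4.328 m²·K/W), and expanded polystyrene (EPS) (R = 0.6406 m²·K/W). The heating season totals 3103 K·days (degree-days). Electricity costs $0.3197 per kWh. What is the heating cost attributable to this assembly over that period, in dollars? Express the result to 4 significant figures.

R_total = 4.328 + 0.6406 = 4.9686 m²·K/W
E = A × HDD × 24 / R / 1000 = 121.3 × 3103 × 24 / 4.9686 / 1000 = 1818.1 kWh
Cost = 1818.1 × 0.3197 = $581.25

581.2 dollars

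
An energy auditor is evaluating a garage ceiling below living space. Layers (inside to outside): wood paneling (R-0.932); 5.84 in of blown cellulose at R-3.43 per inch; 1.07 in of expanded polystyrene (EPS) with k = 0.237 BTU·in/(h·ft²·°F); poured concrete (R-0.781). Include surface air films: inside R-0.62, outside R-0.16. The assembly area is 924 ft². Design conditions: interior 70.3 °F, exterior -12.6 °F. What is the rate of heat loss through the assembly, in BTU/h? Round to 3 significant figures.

2830 BTU/h

5.84 × 3.43 = 20.03
1.07/0.237 = 4.515
R_total = 0.62 + 0.932 + 20.03 + 4.515 + 0.781 + 0.16 = 27.04 ft²·°F·h/BTU
Q = A·ΔT/R = 924 × (70.3 − (-12.6)) / 27.04 = 2833 BTU/h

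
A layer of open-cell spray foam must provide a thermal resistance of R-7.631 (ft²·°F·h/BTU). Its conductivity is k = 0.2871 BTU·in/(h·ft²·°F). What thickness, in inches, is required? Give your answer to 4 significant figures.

2.191 in

L = R × k = 7.631 × 0.2871 = 2.1909 in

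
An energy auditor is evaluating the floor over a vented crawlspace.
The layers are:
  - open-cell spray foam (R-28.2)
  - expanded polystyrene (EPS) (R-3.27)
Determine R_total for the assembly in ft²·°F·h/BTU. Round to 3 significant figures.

R_total = 28.2 + 3.27 = 31.47 ft²·°F·h/BTU

31.5 ft²·°F·h/BTU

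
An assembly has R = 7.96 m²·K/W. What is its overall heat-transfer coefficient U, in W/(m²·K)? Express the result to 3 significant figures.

0.126 W/(m²·K)

U = 1/R = 1/7.96 = 0.1256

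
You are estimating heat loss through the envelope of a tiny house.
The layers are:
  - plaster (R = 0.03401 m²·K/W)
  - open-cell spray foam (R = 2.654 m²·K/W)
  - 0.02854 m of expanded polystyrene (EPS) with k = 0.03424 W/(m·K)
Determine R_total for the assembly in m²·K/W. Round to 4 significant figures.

0.02854/0.03424 = 0.83353
R_total = 0.03401 + 2.654 + 0.83353 = 3.5215 m²·K/W

3.522 m²·K/W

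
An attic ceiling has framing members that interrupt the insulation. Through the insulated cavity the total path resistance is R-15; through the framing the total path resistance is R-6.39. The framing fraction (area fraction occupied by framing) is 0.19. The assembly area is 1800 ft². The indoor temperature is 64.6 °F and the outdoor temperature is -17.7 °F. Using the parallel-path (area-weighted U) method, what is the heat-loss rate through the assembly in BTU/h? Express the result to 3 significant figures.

12400 BTU/h

U_eff = 0.81/15 + 0.19/6.39 = 0.054 + 0.02973 = 0.08373
R_eff = 1/U_eff = 11.94 ft²·°F·h/BTU
Q = 1800 × (64.6 − (-17.7)) / 11.94 = 12400 BTU/h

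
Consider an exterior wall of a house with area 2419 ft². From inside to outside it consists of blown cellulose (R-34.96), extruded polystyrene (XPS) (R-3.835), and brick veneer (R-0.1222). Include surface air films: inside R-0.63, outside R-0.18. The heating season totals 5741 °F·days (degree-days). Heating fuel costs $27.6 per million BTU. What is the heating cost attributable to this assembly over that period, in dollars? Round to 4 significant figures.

R_total = 0.63 + 34.96 + 3.835 + 0.1222 + 0.18 = 39.727 ft²·°F·h/BTU
E = A × HDD × 24 / R = 2419 × 5741 × 24 / 39.727 = 8389700 BTU
Cost = 8389700/10⁶ × 27.6 = $231.56

231.6 dollars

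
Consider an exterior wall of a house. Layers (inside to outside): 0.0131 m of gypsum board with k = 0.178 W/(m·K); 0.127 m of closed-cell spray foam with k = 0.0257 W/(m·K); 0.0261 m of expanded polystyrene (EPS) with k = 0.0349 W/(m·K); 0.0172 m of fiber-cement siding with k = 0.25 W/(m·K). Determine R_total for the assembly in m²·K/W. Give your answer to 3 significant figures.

5.83 m²·K/W

0.0131/0.178 = 0.0736
0.127/0.0257 = 4.942
0.0261/0.0349 = 0.7479
0.0172/0.25 = 0.0688
R_total = 0.0736 + 4.942 + 0.7479 + 0.0688 = 5.832 m²·K/W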